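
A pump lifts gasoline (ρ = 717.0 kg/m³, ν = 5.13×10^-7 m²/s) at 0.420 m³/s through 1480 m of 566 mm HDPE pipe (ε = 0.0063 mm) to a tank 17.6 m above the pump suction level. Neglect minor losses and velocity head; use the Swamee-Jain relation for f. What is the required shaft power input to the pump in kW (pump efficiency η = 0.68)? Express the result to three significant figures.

V = 4Q/(πD²) = 1.669 m/s; Re = 1.84×10^6; ε/D = 1.11×10^-5; f = 0.01089
h_f = f(L/D)V²/2g = 4.045 m
Total head H = z + h_f = 17.6 + 4.045 = 21.65 m
P_hyd = ρgQH = 717.0·9.81·0.420·21.65 = 63.94 kW
P_shaft = P_hyd/η = 63.94/0.68 = 94.04 kW

P_shaft ≈ 94.0 kW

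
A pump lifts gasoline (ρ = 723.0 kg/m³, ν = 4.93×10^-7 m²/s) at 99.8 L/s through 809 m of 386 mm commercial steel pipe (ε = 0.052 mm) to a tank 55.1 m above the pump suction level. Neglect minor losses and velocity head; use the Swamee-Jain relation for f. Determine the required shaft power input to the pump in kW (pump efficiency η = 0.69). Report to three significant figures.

P_shaft ≈ 57.7 kW

V = 4Q/(πD²) = 0.8528 m/s; Re = 6.68×10^5; ε/D = 1.35×10^-4; f = 0.01445
h_f = f(L/D)V²/2g = 1.123 m
Total head H = z + h_f = 55.1 + 1.123 = 56.22 m
P_hyd = ρgQH = 723.0·9.81·0.0998·56.22 = 39.80 kW
P_shaft = P_hyd/η = 39.80/0.69 = 57.68 kW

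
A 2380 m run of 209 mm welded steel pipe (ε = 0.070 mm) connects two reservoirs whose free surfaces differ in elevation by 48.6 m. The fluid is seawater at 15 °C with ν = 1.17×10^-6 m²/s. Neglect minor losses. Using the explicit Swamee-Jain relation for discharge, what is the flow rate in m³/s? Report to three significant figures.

Q ≈ 0.0766 m³/s

Swamee-Jain (Type II): Q = -0.965·√(gD⁵h_f/L)·ln[ε/(3.7D) + √(3.17ν²L/(gD³h_f))]
√(gD⁵h_f/L) = √(9.81·0.209⁵·48.6/2380) = 0.008938
ε/(3.7D) = 9.05×10^-5; √(3.17ν²L/(gD³h_f)) = 4.87×10^-5
Q = -0.965·0.008938·ln(1.392×10^-4) = 0.07658 m³/s
Check: V = 2.23 m/s, Re = 3.99×10^5, f = 0.01691, h_f = 48.9 m ≈ 48.6 m ✓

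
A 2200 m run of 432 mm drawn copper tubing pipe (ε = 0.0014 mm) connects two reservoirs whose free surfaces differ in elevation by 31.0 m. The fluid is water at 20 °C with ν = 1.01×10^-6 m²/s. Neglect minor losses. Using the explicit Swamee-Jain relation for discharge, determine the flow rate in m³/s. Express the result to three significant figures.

Q ≈ 0.481 m³/s

Swamee-Jain (Type II): Q = -0.965·√(gD⁵h_f/L)·ln[ε/(3.7D) + √(3.17ν²L/(gD³h_f))]
√(gD⁵h_f/L) = √(9.81·0.432⁵·31.0/2200) = 0.04561
ε/(3.7D) = 8.76×10^-7; √(3.17ν²L/(gD³h_f)) = 1.70×10^-5
Q = -0.965·0.04561·ln(1.791×10^-5) = 0.4810 m³/s
Check: V = 3.28 m/s, Re = 1.40×10^6, f = 0.01107, h_f = 31.0 m ≈ 31.0 m ✓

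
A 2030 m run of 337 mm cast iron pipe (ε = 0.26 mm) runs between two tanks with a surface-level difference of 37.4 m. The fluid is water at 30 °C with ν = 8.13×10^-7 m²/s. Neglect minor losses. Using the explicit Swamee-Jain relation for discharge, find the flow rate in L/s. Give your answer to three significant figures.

Q ≈ 227 L/s

Swamee-Jain (Type II): Q = -0.965·√(gD⁵h_f/L)·ln[ε/(3.7D) + √(3.17ν²L/(gD³h_f))]
√(gD⁵h_f/L) = √(9.81·0.337⁵·37.4/2030) = 0.02803
ε/(3.7D) = 2.09×10^-4; √(3.17ν²L/(gD³h_f)) = 1.74×10^-5
Q = -0.965·0.02803·ln(2.259×10^-4) = 0.2271 m³/s
Check: V = 2.55 m/s, Re = 1.06×10^6, f = 0.01889, h_f = 37.6 m ≈ 37.4 m ✓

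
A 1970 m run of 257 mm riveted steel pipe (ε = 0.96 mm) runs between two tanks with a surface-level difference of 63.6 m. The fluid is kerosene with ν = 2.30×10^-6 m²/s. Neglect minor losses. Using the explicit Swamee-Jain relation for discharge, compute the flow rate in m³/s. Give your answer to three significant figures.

Q ≈ 0.124 m³/s

Swamee-Jain (Type II): Q = -0.965·√(gD⁵h_f/L)·ln[ε/(3.7D) + √(3.17ν²L/(gD³h_f))]
√(gD⁵h_f/L) = √(9.81·0.257⁵·63.6/1970) = 0.01884
ε/(3.7D) = 0.00101; √(3.17ν²L/(gD³h_f)) = 5.59×10^-5
Q = -0.965·0.01884·ln(0.001065) = 0.1245 m³/s
Check: V = 2.40 m/s, Re = 2.68×10^5, f = 0.02844, h_f = 64.0 m ≈ 63.6 m ✓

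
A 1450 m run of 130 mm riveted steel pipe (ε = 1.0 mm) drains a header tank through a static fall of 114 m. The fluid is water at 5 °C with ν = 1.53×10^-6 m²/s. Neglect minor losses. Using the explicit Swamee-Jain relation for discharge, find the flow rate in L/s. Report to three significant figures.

Swamee-Jain (Type II): Q = -0.965·√(gD⁵h_f/L)·ln[ε/(3.7D) + √(3.17ν²L/(gD³h_f))]
√(gD⁵h_f/L) = √(9.81·0.130⁵·114/1450) = 0.005351
ε/(3.7D) = 0.00208; √(3.17ν²L/(gD³h_f)) = 6.62×10^-5
Q = -0.965·0.005351·ln(0.002145) = 0.03173 m³/s
Check: V = 2.39 m/s, Re = 2.03×10^5, f = 0.03526, h_f = 115 m ≈ 114 m ✓

Q ≈ 31.7 L/s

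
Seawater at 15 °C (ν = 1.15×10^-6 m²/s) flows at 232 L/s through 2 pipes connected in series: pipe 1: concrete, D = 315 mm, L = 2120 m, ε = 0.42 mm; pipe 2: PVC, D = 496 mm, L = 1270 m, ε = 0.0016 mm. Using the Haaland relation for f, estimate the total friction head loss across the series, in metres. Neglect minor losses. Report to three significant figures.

Pipe 1: V = 2.977 m/s, Re = 8.15×10^5, ε/D = 0.00133, f = 0.02139, h_1 = f(L/D)V²/2g = 65.04 m
Pipe 2: V = 1.201 m/s, Re = 5.18×10^5, ε/D = 3.23×10^-6, f = 0.01302, h_2 = f(L/D)V²/2g = 2.449 m
Series → Q common, losses add: H = Σh = 67.49 m

H ≈ 67.5 m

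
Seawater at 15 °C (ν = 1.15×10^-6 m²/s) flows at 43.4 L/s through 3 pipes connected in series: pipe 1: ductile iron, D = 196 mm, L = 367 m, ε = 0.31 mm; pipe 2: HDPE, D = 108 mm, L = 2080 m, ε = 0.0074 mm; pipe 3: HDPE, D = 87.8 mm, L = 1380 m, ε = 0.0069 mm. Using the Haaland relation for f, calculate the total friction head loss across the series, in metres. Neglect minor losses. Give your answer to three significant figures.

H ≈ 886 m

Pipe 1: V = 1.438 m/s, Re = 2.45×10^5, ε/D = 0.00158, f = 0.02282, h_1 = f(L/D)V²/2g = 4.507 m
Pipe 2: V = 4.738 m/s, Re = 4.45×10^5, ε/D = 6.85×10^-5, f = 0.01412, h_2 = f(L/D)V²/2g = 311.0 m
Pipe 3: V = 7.168 m/s, Re = 5.47×10^5, ε/D = 7.86×10^-5, f = 0.01386, h_3 = f(L/D)V²/2g = 570.6 m
Series → Q common, losses add: H = Σh = 886.1 m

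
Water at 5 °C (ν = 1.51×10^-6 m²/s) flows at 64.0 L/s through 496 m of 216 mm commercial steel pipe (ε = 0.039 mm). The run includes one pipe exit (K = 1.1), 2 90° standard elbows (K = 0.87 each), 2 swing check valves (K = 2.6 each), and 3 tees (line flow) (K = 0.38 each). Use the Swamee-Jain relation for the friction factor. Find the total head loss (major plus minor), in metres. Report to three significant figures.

H_L ≈ 7.32 m

V = 4Q/(πD²) = 1.747 m/s; V²/2g = 0.1555 m
Re = 2.50×10^5, ε/D = 1.81×10^-4 → f = 0.01651 (Swamee-Jain)
Major: h_f = f(L/D)·V²/2g = 0.01651·2296·0.1555 = 5.894 m
Minor: ΣK = 9.18; h_m = ΣK·V²/2g = 1.427 m
Total H_L = 5.894 + 1.427 = 7.322 m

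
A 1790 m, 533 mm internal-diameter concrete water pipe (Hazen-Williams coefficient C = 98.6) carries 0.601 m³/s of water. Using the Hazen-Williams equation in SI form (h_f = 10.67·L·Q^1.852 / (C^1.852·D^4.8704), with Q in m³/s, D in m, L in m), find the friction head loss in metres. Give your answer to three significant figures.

h_f ≈ 32.3 m

h_f = 10.67·1790·0.601^1.852 / (98.6^1.852·0.533^4.8704) = 32.34 m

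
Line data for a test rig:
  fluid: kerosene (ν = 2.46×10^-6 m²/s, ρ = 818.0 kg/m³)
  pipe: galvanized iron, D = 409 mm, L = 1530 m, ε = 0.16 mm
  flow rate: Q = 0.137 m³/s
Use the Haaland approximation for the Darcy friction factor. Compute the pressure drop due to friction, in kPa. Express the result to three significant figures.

Δp ≈ 30.5 kPa

V = 4Q/(πD²) = 4·0.137/(π·0.409²) = 1.043 m/s
Re = VD/ν = 1.043·0.409/2.46×10^-6 = 1.73×10^5 → turbulent
ε/D = 0.16/409 = 3.91×10^-4
Haaland: f = 0.01831
h_f = f(L/D)V²/(2g) = 0.01831·(1530/0.409)·1.043²/(2·9.81) = 3.796 m
Δp = ρg·h_f = 818.0·9.81·3.796 = 30.46 kPa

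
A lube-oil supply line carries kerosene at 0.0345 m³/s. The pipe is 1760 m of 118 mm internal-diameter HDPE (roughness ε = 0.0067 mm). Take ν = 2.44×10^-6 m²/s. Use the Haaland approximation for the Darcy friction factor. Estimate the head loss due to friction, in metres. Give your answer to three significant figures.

h_f ≈ 126 m

V = 4Q/(πD²) = 4·0.0345/(π·0.118²) = 3.155 m/s
Re = VD/ν = 3.155·0.118/2.44×10^-6 = 1.53×10^5 → turbulent
ε/D = 0.0067/118 = 5.68×10^-5
Haaland: f = 0.01667
h_f = f(L/D)V²/(2g) = 0.01667·(1760/0.118)·3.155²/(2·9.81) = 126.1 m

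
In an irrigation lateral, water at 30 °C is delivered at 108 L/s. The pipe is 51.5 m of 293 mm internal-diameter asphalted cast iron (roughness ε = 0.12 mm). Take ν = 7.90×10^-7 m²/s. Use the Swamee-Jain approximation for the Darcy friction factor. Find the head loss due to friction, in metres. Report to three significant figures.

h_f ≈ 0.391 m

V = 4Q/(πD²) = 4·0.108/(π·0.293²) = 1.602 m/s
Re = VD/ν = 1.602·0.293/7.90×10^-7 = 5.94×10^5 → turbulent
ε/D = 0.12/293 = 4.10×10^-4
Swamee-Jain: f = 0.01702
h_f = f(L/D)V²/(2g) = 0.01702·(51.5/0.293)·1.602²/(2·9.81) = 0.3913 m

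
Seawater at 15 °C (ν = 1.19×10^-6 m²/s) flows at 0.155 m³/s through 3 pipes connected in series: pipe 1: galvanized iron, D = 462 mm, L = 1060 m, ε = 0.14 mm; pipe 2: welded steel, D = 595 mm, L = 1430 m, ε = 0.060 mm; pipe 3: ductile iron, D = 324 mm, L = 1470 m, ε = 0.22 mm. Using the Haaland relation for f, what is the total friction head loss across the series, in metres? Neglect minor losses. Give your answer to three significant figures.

H ≈ 17.5 m

Pipe 1: V = 0.9246 m/s, Re = 3.59×10^5, ε/D = 3.03×10^-4, f = 0.01657, h_1 = f(L/D)V²/2g = 1.656 m
Pipe 2: V = 0.5575 m/s, Re = 2.79×10^5, ε/D = 1.01×10^-4, f = 0.01540, h_2 = f(L/D)V²/2g = 0.5861 m
Pipe 3: V = 1.880 m/s, Re = 5.12×10^5, ε/D = 6.79×10^-4, f = 0.01861, h_3 = f(L/D)V²/2g = 15.21 m
Series → Q common, losses add: H = Σh = 17.46 m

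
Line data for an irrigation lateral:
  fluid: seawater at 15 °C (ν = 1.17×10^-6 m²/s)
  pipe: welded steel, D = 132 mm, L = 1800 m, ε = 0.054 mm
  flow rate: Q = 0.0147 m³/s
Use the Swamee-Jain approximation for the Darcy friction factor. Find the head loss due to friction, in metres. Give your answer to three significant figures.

V = 4Q/(πD²) = 4·0.0147/(π·0.132²) = 1.074 m/s
Re = VD/ν = 1.074·0.132/1.17×10^-6 = 1.21×10^5 → turbulent
ε/D = 0.054/132 = 4.09×10^-4
Swamee-Jain: f = 0.01951
h_f = f(L/D)V²/(2g) = 0.01951·(1800/0.132)·1.074²/(2·9.81) = 15.65 m

h_f ≈ 15.6 m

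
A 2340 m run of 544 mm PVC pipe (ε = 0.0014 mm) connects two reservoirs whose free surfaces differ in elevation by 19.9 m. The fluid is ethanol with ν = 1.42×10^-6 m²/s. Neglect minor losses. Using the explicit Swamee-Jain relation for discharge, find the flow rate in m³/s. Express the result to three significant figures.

Q ≈ 0.651 m³/s

Swamee-Jain (Type II): Q = -0.965·√(gD⁵h_f/L)·ln[ε/(3.7D) + √(3.17ν²L/(gD³h_f))]
√(gD⁵h_f/L) = √(9.81·0.544⁵·19.9/2340) = 0.06304
ε/(3.7D) = 6.96×10^-7; √(3.17ν²L/(gD³h_f)) = 2.18×10^-5
Q = -0.965·0.06304·ln(2.251×10^-5) = 0.6511 m³/s
Check: V = 2.80 m/s, Re = 1.07×10^6, f = 0.01154, h_f = 19.8 m ≈ 19.9 m ✓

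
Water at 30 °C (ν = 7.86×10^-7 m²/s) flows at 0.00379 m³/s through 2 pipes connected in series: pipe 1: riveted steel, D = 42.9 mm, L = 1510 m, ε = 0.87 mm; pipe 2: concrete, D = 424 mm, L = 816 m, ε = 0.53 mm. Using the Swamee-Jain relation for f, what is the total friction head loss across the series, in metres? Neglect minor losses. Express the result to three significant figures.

Pipe 1: V = 2.622 m/s, Re = 1.43×10^5, ε/D = 0.0203, f = 0.04935, h_1 = f(L/D)V²/2g = 608.6 m
Pipe 2: V = 0.02684 m/s, Re = 1.45×10^4, ε/D = 0.00125, f = 0.03050, h_2 = f(L/D)V²/2g = 0.002156 m
Series → Q common, losses add: H = Σh = 608.6 m

H ≈ 609 m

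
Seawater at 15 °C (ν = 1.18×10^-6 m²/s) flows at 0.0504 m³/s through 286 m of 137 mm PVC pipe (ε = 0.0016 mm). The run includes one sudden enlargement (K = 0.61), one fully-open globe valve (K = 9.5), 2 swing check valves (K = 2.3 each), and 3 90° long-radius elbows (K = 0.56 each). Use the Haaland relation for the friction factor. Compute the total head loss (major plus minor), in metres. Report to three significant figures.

V = 4Q/(πD²) = 3.419 m/s; V²/2g = 0.5958 m
Re = 3.97×10^5, ε/D = 1.17×10^-5 → f = 0.01373 (Haaland)
Major: h_f = f(L/D)·V²/2g = 0.01373·2088·0.5958 = 17.08 m
Minor: ΣK = 16.4; h_m = ΣK·V²/2g = 9.765 m
Total H_L = 17.08 + 9.765 = 26.85 m

H_L ≈ 26.8 m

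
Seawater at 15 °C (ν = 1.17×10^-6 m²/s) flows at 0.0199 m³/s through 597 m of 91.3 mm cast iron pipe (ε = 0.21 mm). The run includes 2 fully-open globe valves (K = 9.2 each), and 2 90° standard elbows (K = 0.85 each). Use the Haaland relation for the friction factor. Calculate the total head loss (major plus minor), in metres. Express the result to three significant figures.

H_L ≈ 86.4 m

V = 4Q/(πD²) = 3.040 m/s; V²/2g = 0.4709 m
Re = 2.37×10^5, ε/D = 0.00230 → f = 0.02497 (Haaland)
Major: h_f = f(L/D)·V²/2g = 0.02497·6539·0.4709 = 76.89 m
Minor: ΣK = 20.1; h_m = ΣK·V²/2g = 9.465 m
Total H_L = 76.89 + 9.465 = 86.36 m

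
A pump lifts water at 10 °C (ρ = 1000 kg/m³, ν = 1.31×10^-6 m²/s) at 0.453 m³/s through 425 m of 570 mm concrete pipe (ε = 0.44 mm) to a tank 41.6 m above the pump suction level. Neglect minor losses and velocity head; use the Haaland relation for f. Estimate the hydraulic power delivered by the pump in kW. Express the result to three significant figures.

V = 4Q/(πD²) = 1.775 m/s; Re = 7.72×10^5; ε/D = 7.72×10^-4; f = 0.01890
h_f = f(L/D)V²/2g = 2.264 m
Total head H = z + h_f = 41.6 + 2.264 = 43.86 m
P_hyd = ρgQH = 1000·9.81·0.453·43.86 = 194.9 kW

P_hyd ≈ 195 kW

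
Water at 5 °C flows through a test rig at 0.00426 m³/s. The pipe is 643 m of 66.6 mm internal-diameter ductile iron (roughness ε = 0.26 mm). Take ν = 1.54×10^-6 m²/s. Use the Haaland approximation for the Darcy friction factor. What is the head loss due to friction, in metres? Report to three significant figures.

h_f ≈ 22.1 m

V = 4Q/(πD²) = 4·0.00426/(π·0.0666²) = 1.223 m/s
Re = VD/ν = 1.223·0.0666/1.54×10^-6 = 5.29×10^4 → turbulent
ε/D = 0.26/66.6 = 0.00390
Haaland: f = 0.03009
h_f = f(L/D)V²/(2g) = 0.03009·(643/0.0666)·1.223²/(2·9.81) = 22.14 m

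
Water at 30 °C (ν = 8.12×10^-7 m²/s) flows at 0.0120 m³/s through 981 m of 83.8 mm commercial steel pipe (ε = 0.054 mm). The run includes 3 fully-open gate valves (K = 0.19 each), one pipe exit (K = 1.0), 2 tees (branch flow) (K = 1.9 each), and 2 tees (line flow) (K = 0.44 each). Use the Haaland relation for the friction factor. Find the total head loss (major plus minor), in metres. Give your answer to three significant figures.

H_L ≈ 55.7 m

V = 4Q/(πD²) = 2.176 m/s; V²/2g = 0.2413 m
Re = 2.25×10^5, ε/D = 6.44×10^-4 → f = 0.01920 (Haaland)
Major: h_f = f(L/D)·V²/2g = 0.01920·11706·0.2413 = 54.24 m
Minor: ΣK = 6.25; h_m = ΣK·V²/2g = 1.508 m
Total H_L = 54.24 + 1.508 = 55.75 m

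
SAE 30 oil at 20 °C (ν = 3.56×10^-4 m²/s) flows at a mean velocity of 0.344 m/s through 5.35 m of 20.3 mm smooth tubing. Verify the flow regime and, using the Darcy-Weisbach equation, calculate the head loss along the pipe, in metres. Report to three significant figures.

Re = VD/ν = 0.344·0.02030/3.56×10^-4 = 19.6 → laminar (Re < 2300)
f = 64/Re = 3.263
h_f = f(L/D)V²/(2g) = 3.263·(5.35/0.02030)·0.344²/(2·9.81) = 5.186 m

h_f ≈ 5.19 m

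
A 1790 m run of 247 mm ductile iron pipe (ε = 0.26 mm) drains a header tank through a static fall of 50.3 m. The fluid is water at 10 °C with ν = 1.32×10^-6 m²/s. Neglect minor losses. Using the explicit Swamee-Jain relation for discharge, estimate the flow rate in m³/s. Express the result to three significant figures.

Swamee-Jain (Type II): Q = -0.965·√(gD⁵h_f/L)·ln[ε/(3.7D) + √(3.17ν²L/(gD³h_f))]
√(gD⁵h_f/L) = √(9.81·0.247⁵·50.3/1790) = 0.01592
ε/(3.7D) = 2.84×10^-4; √(3.17ν²L/(gD³h_f)) = 3.65×10^-5
Q = -0.965·0.01592·ln(3.210×10^-4) = 0.1236 m³/s
Check: V = 2.58 m/s, Re = 4.83×10^5, f = 0.02060, h_f = 50.6 m ≈ 50.3 m ✓

Q ≈ 0.124 m³/s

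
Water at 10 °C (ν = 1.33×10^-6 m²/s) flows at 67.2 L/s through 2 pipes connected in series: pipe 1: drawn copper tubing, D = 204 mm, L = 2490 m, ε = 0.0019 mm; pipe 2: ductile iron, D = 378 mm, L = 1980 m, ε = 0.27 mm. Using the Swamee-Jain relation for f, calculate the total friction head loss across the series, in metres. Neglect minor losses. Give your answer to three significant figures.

H ≈ 39.7 m

Pipe 1: V = 2.056 m/s, Re = 3.15×10^5, ε/D = 9.31×10^-6, f = 0.01435, h_1 = f(L/D)V²/2g = 37.75 m
Pipe 2: V = 0.5988 m/s, Re = 1.70×10^5, ε/D = 7.14×10^-4, f = 0.02023, h_2 = f(L/D)V²/2g = 1.937 m
Series → Q common, losses add: H = Σh = 39.68 m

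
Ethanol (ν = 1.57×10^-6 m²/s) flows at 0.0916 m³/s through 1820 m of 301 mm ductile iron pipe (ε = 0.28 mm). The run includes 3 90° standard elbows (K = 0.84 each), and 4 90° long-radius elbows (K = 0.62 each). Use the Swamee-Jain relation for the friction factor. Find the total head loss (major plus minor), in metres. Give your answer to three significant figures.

V = 4Q/(πD²) = 1.287 m/s; V²/2g = 0.08446 m
Re = 2.47×10^5, ε/D = 9.30×10^-4 → f = 0.02066 (Swamee-Jain)
Major: h_f = f(L/D)·V²/2g = 0.02066·6047·0.08446 = 10.55 m
Minor: ΣK = 5.00; h_m = ΣK·V²/2g = 0.4223 m
Total H_L = 10.55 + 0.4223 = 10.97 m

H_L ≈ 11.0 m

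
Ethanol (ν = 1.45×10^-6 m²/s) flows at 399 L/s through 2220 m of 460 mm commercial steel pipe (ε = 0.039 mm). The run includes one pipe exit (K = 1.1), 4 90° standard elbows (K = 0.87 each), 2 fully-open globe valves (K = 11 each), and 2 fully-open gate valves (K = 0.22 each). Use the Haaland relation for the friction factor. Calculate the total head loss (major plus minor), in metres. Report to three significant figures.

V = 4Q/(πD²) = 2.401 m/s; V²/2g = 0.2938 m
Re = 7.62×10^5, ε/D = 8.48×10^-5 → f = 0.01344 (Haaland)
Major: h_f = f(L/D)·V²/2g = 0.01344·4826·0.2938 = 19.05 m
Minor: ΣK = 27.0; h_m = ΣK·V²/2g = 7.938 m
Total H_L = 19.05 + 7.938 = 26.99 m

H_L ≈ 27.0 m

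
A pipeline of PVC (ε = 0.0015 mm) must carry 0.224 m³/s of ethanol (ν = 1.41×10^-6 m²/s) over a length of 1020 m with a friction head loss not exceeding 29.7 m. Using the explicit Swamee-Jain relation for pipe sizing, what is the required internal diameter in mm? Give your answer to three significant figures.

D ≈ 285 mm

Swamee-Jain (Type III): D = 0.66·[ε^1.25·(LQ²/(gh_f))^4.75 + ν·Q^9.4·(L/(gh_f))^5.2]^0.04
LQ²/(gh_f) = 0.1757; L/(gh_f) = 3.501
Term 1 = ε^1.25·(…)^4.75 = 1.36×10^-11; Term 2 = ν·Q^9.4·(…)^5.2 = 7.43×10^-10
D = 0.66·(1.36×10^-11 + 7.43×10^-10)^0.04 = 0.2849 m = 285 mm
Check: V = 3.51 m/s, Re = 7.10×10^5, f = 0.01241, h_f = 28.0 m ≈ 29.7 m ✓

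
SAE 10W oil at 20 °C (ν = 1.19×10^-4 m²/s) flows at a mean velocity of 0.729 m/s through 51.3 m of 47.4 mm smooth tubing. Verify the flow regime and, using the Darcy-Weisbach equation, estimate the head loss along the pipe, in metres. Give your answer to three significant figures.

Re = VD/ν = 0.729·0.04740/1.19×10^-4 = 290 → laminar (Re < 2300)
f = 64/Re = 0.2204
h_f = f(L/D)V²/(2g) = 0.2204·(51.3/0.04740)·0.729²/(2·9.81) = 6.461 m

h_f ≈ 6.46 m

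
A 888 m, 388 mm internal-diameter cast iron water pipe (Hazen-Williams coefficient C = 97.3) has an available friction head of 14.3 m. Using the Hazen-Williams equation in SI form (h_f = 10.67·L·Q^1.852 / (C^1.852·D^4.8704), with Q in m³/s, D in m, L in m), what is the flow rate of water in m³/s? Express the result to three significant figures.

Rearranging: Q = [h_f·C^1.852·D^4.8704 / (10.67·L)]^(1/1.852)
Q = [14.3·97.3^1.852·0.388^4.8704 / (10.67·888)]^0.540 = 0.2418 m³/s

Q ≈ 0.242 m³/s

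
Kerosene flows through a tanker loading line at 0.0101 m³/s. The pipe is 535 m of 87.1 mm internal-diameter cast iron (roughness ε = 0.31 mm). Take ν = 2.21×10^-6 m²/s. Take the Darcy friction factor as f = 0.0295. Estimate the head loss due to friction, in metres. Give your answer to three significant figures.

h_f ≈ 26.5 m

V = 4Q/(πD²) = 4·0.0101/(π·0.0871²) = 1.695 m/s
h_f = f(L/D)V²/(2g) = 0.02950·(535/0.0871)·1.695²/(2·9.81) = 26.54 m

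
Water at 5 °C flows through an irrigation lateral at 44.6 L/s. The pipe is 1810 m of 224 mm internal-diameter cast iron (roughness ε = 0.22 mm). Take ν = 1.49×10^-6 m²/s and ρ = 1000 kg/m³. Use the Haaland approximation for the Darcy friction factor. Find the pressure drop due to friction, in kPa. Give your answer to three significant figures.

V = 4Q/(πD²) = 4·0.0446/(π·0.224²) = 1.132 m/s
Re = VD/ν = 1.132·0.224/1.49×10^-6 = 1.70×10^5 → turbulent
ε/D = 0.22/224 = 9.82×10^-4
Haaland: f = 0.02104
h_f = f(L/D)V²/(2g) = 0.02104·(1810/0.224)·1.132²/(2·9.81) = 11.10 m
Δp = ρg·h_f = 1000·9.81·11.10 = 108.9 kPa

Δp ≈ 109 kPa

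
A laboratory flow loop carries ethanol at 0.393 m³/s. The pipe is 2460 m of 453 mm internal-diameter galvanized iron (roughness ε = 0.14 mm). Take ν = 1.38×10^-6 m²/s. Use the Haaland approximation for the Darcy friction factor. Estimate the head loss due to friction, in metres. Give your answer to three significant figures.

V = 4Q/(πD²) = 4·0.393/(π·0.453²) = 2.438 m/s
Re = VD/ν = 2.438·0.453/1.38×10^-6 = 8.00×10^5 → turbulent
ε/D = 0.14/453 = 3.09×10^-4
Haaland: f = 0.01583
h_f = f(L/D)V²/(2g) = 0.01583·(2460/0.453)·2.438²/(2·9.81) = 26.04 m

h_f ≈ 26.0 m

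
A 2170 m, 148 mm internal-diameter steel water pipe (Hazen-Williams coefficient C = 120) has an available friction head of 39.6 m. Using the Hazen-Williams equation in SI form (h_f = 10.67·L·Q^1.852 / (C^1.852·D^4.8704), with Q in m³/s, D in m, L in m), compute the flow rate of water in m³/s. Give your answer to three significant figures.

Rearranging: Q = [h_f·C^1.852·D^4.8704 / (10.67·L)]^(1/1.852)
Q = [39.6·120^1.852·0.148^4.8704 / (10.67·2170)]^0.540 = 0.02530 m³/s

Q ≈ 0.0253 m³/s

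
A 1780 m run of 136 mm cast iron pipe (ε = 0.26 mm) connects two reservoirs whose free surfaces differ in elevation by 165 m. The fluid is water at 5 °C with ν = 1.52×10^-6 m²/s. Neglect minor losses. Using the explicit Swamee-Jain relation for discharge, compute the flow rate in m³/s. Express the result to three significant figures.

Q ≈ 0.0469 m³/s

Swamee-Jain (Type II): Q = -0.965·√(gD⁵h_f/L)·ln[ε/(3.7D) + √(3.17ν²L/(gD³h_f))]
√(gD⁵h_f/L) = √(9.81·0.136⁵·165/1780) = 0.006504
ε/(3.7D) = 5.17×10^-4; √(3.17ν²L/(gD³h_f)) = 5.66×10^-5
Q = -0.965·0.006504·ln(5.733×10^-4) = 0.04685 m³/s
Check: V = 3.23 m/s, Re = 2.89×10^5, f = 0.02394, h_f = 166 m ≈ 165 m ✓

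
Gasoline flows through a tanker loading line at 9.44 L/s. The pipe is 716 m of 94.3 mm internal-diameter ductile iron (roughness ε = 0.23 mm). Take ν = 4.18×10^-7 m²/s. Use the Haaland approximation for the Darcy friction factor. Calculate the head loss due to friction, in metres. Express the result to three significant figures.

h_f ≈ 17.8 m

V = 4Q/(πD²) = 4·0.00944/(π·0.0943²) = 1.352 m/s
Re = VD/ν = 1.352·0.0943/4.18×10^-7 = 3.05×10^5 → turbulent
ε/D = 0.23/94.3 = 0.00244
Haaland: f = 0.02521
h_f = f(L/D)V²/(2g) = 0.02521·(716/0.0943)·1.352²/(2·9.81) = 17.83 m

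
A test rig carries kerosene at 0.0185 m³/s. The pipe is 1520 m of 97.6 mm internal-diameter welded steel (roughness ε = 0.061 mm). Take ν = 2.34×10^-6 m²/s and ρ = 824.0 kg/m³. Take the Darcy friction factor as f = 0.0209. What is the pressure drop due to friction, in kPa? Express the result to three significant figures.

Δp ≈ 820 kPa

V = 4Q/(πD²) = 4·0.0185/(π·0.0976²) = 2.473 m/s
h_f = f(L/D)V²/(2g) = 0.02090·(1520/0.0976)·2.473²/(2·9.81) = 101.4 m
Δp = ρg·h_f = 824.0·9.81·101.4 = 820.0 kPa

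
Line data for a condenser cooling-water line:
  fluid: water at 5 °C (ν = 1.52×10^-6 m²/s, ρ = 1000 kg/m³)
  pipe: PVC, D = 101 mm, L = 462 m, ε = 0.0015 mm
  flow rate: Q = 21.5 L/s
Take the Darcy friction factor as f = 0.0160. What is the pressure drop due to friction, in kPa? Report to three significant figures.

V = 4Q/(πD²) = 4·0.0215/(π·0.101²) = 2.684 m/s
h_f = f(L/D)V²/(2g) = 0.01600·(462/0.101)·2.684²/(2·9.81) = 26.86 m
Δp = ρg·h_f = 1000·9.81·26.86 = 263.5 kPa

Δp ≈ 264 kPa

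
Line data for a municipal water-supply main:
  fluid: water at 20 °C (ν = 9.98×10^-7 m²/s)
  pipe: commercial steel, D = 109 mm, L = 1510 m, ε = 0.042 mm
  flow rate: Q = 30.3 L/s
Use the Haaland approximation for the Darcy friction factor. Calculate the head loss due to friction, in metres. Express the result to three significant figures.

h_f ≈ 128 m

V = 4Q/(πD²) = 4·0.0303/(π·0.109²) = 3.247 m/s
Re = VD/ν = 3.247·0.109/9.98×10^-7 = 3.55×10^5 → turbulent
ε/D = 0.042/109 = 3.85×10^-4
Haaland: f = 0.01716
h_f = f(L/D)V²/(2g) = 0.01716·(1510/0.109)·3.247²/(2·9.81) = 127.8 m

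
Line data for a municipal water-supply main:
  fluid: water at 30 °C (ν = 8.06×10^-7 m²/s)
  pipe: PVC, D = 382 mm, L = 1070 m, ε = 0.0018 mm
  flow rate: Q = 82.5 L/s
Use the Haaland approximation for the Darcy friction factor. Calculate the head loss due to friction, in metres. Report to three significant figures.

h_f ≈ 1.04 m

V = 4Q/(πD²) = 4·0.0825/(π·0.382²) = 0.7198 m/s
Re = VD/ν = 0.7198·0.382/8.06×10^-7 = 3.41×10^5 → turbulent
ε/D = 0.0018/382 = 4.71×10^-6
Haaland: f = 0.01404
h_f = f(L/D)V²/(2g) = 0.01404·(1070/0.382)·0.7198²/(2·9.81) = 1.039 m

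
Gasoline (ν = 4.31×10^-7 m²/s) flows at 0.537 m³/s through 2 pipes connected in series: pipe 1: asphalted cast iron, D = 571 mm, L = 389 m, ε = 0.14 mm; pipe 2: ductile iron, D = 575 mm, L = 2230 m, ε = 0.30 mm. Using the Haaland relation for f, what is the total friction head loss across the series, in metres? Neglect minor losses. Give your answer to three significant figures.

Pipe 1: V = 2.097 m/s, Re = 2.78×10^6, ε/D = 2.45×10^-4, f = 0.01463, h_1 = f(L/D)V²/2g = 2.233 m
Pipe 2: V = 2.068 m/s, Re = 2.76×10^6, ε/D = 5.22×10^-4, f = 0.01705, h_2 = f(L/D)V²/2g = 14.42 m
Series → Q common, losses add: H = Σh = 16.65 m

H ≈ 16.6 m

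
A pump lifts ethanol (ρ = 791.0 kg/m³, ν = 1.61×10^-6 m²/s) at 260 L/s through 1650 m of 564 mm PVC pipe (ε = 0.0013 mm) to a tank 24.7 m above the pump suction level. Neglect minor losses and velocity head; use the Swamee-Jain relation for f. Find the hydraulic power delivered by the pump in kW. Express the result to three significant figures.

V = 4Q/(πD²) = 1.041 m/s; Re = 3.65×10^5; ε/D = 2.30×10^-6; f = 0.01389
h_f = f(L/D)V²/2g = 2.244 m
Total head H = z + h_f = 24.7 + 2.244 = 26.94 m
P_hyd = ρgQH = 791.0·9.81·0.260·26.94 = 54.36 kW

P_hyd ≈ 54.4 kW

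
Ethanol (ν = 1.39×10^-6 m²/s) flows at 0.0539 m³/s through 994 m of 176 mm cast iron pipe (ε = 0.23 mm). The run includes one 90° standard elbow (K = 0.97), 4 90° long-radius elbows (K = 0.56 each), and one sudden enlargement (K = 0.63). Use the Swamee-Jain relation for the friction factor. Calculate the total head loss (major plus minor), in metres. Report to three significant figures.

V = 4Q/(πD²) = 2.216 m/s; V²/2g = 0.2502 m
Re = 2.81×10^5, ε/D = 0.00131 → f = 0.02199 (Swamee-Jain)
Major: h_f = f(L/D)·V²/2g = 0.02199·5648·0.2502 = 31.07 m
Minor: ΣK = 3.84; h_m = ΣK·V²/2g = 0.9607 m
Total H_L = 31.07 + 0.9607 = 32.03 m

H_L ≈ 32.0 m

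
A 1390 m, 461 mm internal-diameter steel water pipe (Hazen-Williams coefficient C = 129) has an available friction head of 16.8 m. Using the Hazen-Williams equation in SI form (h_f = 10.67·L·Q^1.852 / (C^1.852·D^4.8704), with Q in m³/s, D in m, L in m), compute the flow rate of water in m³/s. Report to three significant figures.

Rearranging: Q = [h_f·C^1.852·D^4.8704 / (10.67·L)]^(1/1.852)
Q = [16.8·129^1.852·0.461^4.8704 / (10.67·1390)]^0.540 = 0.4321 m³/s

Q ≈ 0.432 m³/s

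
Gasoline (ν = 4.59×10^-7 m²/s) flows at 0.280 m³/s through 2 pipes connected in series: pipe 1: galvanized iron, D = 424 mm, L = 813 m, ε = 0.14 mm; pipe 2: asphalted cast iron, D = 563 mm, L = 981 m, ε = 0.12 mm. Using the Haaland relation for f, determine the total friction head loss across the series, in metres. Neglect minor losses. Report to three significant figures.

Pipe 1: V = 1.983 m/s, Re = 1.83×10^6, ε/D = 3.30×10^-4, f = 0.01561, h_1 = f(L/D)V²/2g = 5.999 m
Pipe 2: V = 1.125 m/s, Re = 1.38×10^6, ε/D = 2.13×10^-4, f = 0.01454, h_2 = f(L/D)V²/2g = 1.633 m
Series → Q common, losses add: H = Σh = 7.633 m

H ≈ 7.63 m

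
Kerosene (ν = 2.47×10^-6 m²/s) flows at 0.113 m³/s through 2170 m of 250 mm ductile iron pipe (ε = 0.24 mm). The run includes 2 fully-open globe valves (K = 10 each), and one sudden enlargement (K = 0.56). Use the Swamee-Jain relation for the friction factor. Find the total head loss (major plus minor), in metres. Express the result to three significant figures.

H_L ≈ 54.4 m

V = 4Q/(πD²) = 2.302 m/s; V²/2g = 0.2701 m
Re = 2.33×10^5, ε/D = 9.60×10^-4 → f = 0.02084 (Swamee-Jain)
Major: h_f = f(L/D)·V²/2g = 0.02084·8680·0.2701 = 48.87 m
Minor: ΣK = 20.6; h_m = ΣK·V²/2g = 5.553 m
Total H_L = 48.87 + 5.553 = 54.42 m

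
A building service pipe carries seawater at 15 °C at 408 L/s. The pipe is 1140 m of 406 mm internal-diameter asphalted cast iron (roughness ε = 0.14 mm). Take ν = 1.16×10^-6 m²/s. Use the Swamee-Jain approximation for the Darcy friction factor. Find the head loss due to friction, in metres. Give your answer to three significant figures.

V = 4Q/(πD²) = 4·0.408/(π·0.406²) = 3.152 m/s
Re = VD/ν = 3.152·0.406/1.16×10^-6 = 1.10×10^6 → turbulent
ε/D = 0.14/406 = 3.45×10^-4
Swamee-Jain: f = 0.01608
h_f = f(L/D)V²/(2g) = 0.01608·(1140/0.406)·3.152²/(2·9.81) = 22.86 m

h_f ≈ 22.9 m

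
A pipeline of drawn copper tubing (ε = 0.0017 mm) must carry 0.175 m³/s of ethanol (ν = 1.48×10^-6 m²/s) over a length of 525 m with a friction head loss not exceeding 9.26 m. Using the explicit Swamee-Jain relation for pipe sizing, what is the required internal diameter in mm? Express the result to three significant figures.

D ≈ 289 mm

Swamee-Jain (Type III): D = 0.66·[ε^1.25·(LQ²/(gh_f))^4.75 + ν·Q^9.4·(L/(gh_f))^5.2]^0.04
LQ²/(gh_f) = 0.1770; L/(gh_f) = 5.779
Term 1 = ε^1.25·(…)^4.75 = 1.64×10^-11; Term 2 = ν·Q^9.4·(…)^5.2 = 1.04×10^-9
D = 0.66·(1.64×10^-11 + 1.04×10^-9)^0.04 = 0.2887 m = 289 mm
Check: V = 2.67 m/s, Re = 5.21×10^5, f = 0.01309, h_f = 8.67 m ≈ 9.26 m ✓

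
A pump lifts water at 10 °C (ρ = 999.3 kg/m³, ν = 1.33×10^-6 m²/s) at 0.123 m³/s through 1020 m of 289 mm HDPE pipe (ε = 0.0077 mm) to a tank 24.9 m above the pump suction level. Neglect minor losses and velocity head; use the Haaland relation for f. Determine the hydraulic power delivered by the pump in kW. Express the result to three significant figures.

P_hyd ≈ 40.6 kW

V = 4Q/(πD²) = 1.875 m/s; Re = 4.07×10^5; ε/D = 2.66×10^-5; f = 0.01383
h_f = f(L/D)V²/2g = 8.748 m
Total head H = z + h_f = 24.9 + 8.748 = 33.65 m
P_hyd = ρgQH = 999.3·9.81·0.123·33.65 = 40.57 kW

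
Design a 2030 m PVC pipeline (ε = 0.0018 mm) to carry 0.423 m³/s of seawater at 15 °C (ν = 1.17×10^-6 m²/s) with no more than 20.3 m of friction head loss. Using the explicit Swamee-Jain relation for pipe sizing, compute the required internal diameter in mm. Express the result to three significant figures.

D ≈ 449 mm

Swamee-Jain (Type III): D = 0.66·[ε^1.25·(LQ²/(gh_f))^4.75 + ν·Q^9.4·(L/(gh_f))^5.2]^0.04
LQ²/(gh_f) = 1.824; L/(gh_f) = 10.19
Term 1 = ε^1.25·(…)^4.75 = 1.15×10^-6; Term 2 = ν·Q^9.4·(…)^5.2 = 6.30×10^-5
D = 0.66·(1.15×10^-6 + 6.30×10^-5)^0.04 = 0.4486 m = 449 mm
Check: V = 2.68 m/s, Re = 1.03×10^6, f = 0.01166, h_f = 19.3 m ≈ 20.3 m ✓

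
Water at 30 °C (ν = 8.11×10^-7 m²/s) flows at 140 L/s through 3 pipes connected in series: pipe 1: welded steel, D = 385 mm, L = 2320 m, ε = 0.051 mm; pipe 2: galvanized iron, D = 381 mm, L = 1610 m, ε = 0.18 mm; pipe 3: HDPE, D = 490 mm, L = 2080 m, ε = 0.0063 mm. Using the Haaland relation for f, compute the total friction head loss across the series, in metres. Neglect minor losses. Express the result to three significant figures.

H ≈ 13.6 m

Pipe 1: V = 1.203 m/s, Re = 5.71×10^5, ε/D = 1.32×10^-4, f = 0.01443, h_1 = f(L/D)V²/2g = 6.408 m
Pipe 2: V = 1.228 m/s, Re = 5.77×10^5, ε/D = 4.72×10^-4, f = 0.01729, h_2 = f(L/D)V²/2g = 5.616 m
Pipe 3: V = 0.7424 m/s, Re = 4.49×10^5, ε/D = 1.29×10^-5, f = 0.01346, h_3 = f(L/D)V²/2g = 1.605 m
Series → Q common, losses add: H = Σh = 13.63 m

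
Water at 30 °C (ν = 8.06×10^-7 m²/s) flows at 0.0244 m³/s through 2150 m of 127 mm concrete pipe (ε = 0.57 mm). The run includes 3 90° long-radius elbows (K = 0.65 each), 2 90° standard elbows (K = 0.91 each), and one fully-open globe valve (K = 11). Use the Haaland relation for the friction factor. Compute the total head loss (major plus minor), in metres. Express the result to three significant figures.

H_L ≈ 98.1 m

V = 4Q/(πD²) = 1.926 m/s; V²/2g = 0.1891 m
Re = 3.04×10^5, ε/D = 0.00449 → f = 0.02976 (Haaland)
Major: h_f = f(L/D)·V²/2g = 0.02976·16929·0.1891 = 95.28 m
Minor: ΣK = 14.8; h_m = ΣK·V²/2g = 2.793 m
Total H_L = 95.28 + 2.793 = 98.08 m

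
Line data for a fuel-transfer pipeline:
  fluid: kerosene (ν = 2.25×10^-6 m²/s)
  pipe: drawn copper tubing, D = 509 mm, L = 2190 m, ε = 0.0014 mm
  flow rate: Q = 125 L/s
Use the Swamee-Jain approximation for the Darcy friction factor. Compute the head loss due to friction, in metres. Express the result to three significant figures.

V = 4Q/(πD²) = 4·0.125/(π·0.509²) = 0.6143 m/s
Re = VD/ν = 0.6143·0.509/2.25×10^-6 = 1.39×10^5 → turbulent
ε/D = 0.0014/509 = 2.75×10^-6
Swamee-Jain: f = 0.01672
h_f = f(L/D)V²/(2g) = 0.01672·(2190/0.509)·0.6143²/(2·9.81) = 1.383 m

h_f ≈ 1.38 m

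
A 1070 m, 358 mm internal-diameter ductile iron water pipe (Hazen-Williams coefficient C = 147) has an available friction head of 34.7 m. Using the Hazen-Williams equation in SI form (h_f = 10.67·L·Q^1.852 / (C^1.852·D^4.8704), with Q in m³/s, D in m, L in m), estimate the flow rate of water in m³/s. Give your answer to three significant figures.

Rearranging: Q = [h_f·C^1.852·D^4.8704 / (10.67·L)]^(1/1.852)
Q = [34.7·147^1.852·0.358^4.8704 / (10.67·1070)]^0.540 = 0.4314 m³/s

Q ≈ 0.431 m³/s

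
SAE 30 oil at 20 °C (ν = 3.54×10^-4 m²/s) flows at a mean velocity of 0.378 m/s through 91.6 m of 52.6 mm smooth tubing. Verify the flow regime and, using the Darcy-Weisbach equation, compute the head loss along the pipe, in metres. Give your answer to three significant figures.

h_f ≈ 14.5 m

Re = VD/ν = 0.378·0.05260/3.54×10^-4 = 56.2 → laminar (Re < 2300)
f = 64/Re = 1.139
h_f = f(L/D)V²/(2g) = 1.139·(91.6/0.05260)·0.378²/(2·9.81) = 14.45 m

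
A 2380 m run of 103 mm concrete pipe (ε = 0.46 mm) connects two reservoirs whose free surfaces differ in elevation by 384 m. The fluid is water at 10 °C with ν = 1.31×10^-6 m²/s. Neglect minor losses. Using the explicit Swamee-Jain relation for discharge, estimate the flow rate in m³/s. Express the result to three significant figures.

Swamee-Jain (Type II): Q = -0.965·√(gD⁵h_f/L)·ln[ε/(3.7D) + √(3.17ν²L/(gD³h_f))]
√(gD⁵h_f/L) = √(9.81·0.103⁵·384/2380) = 0.004284
ε/(3.7D) = 0.00121; √(3.17ν²L/(gD³h_f)) = 5.61×10^-5
Q = -0.965·0.004284·ln(0.001263) = 0.02759 m³/s
Check: V = 3.31 m/s, Re = 2.60×10^5, f = 0.02990, h_f = 386 m ≈ 384 m ✓

Q ≈ 0.0276 m³/s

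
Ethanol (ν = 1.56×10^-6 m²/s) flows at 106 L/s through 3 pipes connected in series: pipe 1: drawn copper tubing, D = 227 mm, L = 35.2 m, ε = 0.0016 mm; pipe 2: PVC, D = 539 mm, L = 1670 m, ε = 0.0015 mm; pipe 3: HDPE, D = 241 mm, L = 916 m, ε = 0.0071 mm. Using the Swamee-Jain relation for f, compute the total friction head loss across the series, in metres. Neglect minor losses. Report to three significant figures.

Pipe 1: V = 2.619 m/s, Re = 3.81×10^5, ε/D = 7.05×10^-6, f = 0.01385, h_1 = f(L/D)V²/2g = 0.7507 m
Pipe 2: V = 0.4646 m/s, Re = 1.61×10^5, ε/D = 2.78×10^-6, f = 0.01624, h_2 = f(L/D)V²/2g = 0.5535 m
Pipe 3: V = 2.324 m/s, Re = 3.59×10^5, ε/D = 2.95×10^-5, f = 0.01428, h_3 = f(L/D)V²/2g = 14.94 m
Series → Q common, losses add: H = Σh = 16.24 m

H ≈ 16.2 m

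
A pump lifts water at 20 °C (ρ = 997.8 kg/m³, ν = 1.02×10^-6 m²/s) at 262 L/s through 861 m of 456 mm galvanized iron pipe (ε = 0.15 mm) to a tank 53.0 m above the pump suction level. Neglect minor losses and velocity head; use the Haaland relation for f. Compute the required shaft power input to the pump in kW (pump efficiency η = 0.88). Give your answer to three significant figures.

P_shaft ≈ 166 kW

V = 4Q/(πD²) = 1.604 m/s; Re = 7.17×10^5; ε/D = 3.29×10^-4; f = 0.01607
h_f = f(L/D)V²/2g = 3.981 m
Total head H = z + h_f = 53.0 + 3.981 = 56.98 m
P_hyd = ρgQH = 997.8·9.81·0.262·56.98 = 146.1 kW
P_shaft = P_hyd/η = 146.1/0.88 = 166.1 kW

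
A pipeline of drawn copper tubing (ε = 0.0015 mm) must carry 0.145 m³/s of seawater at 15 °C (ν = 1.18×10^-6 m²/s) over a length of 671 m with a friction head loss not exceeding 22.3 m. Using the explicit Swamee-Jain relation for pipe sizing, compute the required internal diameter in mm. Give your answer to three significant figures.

D ≈ 234 mm

Swamee-Jain (Type III): D = 0.66·[ε^1.25·(LQ²/(gh_f))^4.75 + ν·Q^9.4·(L/(gh_f))^5.2]^0.04
LQ²/(gh_f) = 0.06449; L/(gh_f) = 3.067
Term 1 = ε^1.25·(…)^4.75 = 1.16×10^-13; Term 2 = ν·Q^9.4·(…)^5.2 = 5.25×10^-12
D = 0.66·(1.16×10^-13 + 5.25×10^-12)^0.04 = 0.2337 m = 234 mm
Check: V = 3.38 m/s, Re = 6.69×10^5, f = 0.01256, h_f = 21.0 m ≈ 22.3 m ✓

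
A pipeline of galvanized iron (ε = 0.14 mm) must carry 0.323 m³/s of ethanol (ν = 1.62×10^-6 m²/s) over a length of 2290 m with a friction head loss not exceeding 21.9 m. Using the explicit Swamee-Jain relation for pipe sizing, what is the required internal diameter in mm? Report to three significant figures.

Swamee-Jain (Type III): D = 0.66·[ε^1.25·(LQ²/(gh_f))^4.75 + ν·Q^9.4·(L/(gh_f))^5.2]^0.04
LQ²/(gh_f) = 1.112; L/(gh_f) = 10.66
Term 1 = ε^1.25·(…)^4.75 = 2.52×10^-5; Term 2 = ν·Q^9.4·(…)^5.2 = 8.71×10^-6
D = 0.66·(2.52×10^-5 + 8.71×10^-6)^0.04 = 0.4373 m = 437 mm
Check: V = 2.15 m/s, Re = 5.81×10^5, f = 0.01638, h_f = 20.2 m ≈ 21.9 m ✓

D ≈ 437 mm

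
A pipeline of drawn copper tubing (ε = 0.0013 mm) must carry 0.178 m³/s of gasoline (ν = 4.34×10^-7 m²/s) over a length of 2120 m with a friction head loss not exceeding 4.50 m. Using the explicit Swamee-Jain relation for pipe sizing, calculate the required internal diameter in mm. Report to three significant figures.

D ≈ 430 mm

Swamee-Jain (Type III): D = 0.66·[ε^1.25·(LQ²/(gh_f))^4.75 + ν·Q^9.4·(L/(gh_f))^5.2]^0.04
LQ²/(gh_f) = 1.522; L/(gh_f) = 48.02
Term 1 = ε^1.25·(…)^4.75 = 3.22×10^-7; Term 2 = ν·Q^9.4·(…)^5.2 = 2.16×10^-5
D = 0.66·(3.22×10^-7 + 2.16×10^-5)^0.04 = 0.4297 m = 430 mm
Check: V = 1.23 m/s, Re = 1.22×10^6, f = 0.01132, h_f = 4.29 m ≈ 4.50 m ✓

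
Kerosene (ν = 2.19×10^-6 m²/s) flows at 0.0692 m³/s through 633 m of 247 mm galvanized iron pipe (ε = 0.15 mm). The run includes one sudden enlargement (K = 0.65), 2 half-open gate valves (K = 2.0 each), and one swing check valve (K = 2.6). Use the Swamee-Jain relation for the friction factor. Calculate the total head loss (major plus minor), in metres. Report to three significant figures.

H_L ≈ 6.17 m

V = 4Q/(πD²) = 1.444 m/s; V²/2g = 0.1063 m
Re = 1.63×10^5, ε/D = 6.07×10^-4 → f = 0.01983 (Swamee-Jain)
Major: h_f = f(L/D)·V²/2g = 0.01983·2563·0.1063 = 5.401 m
Minor: ΣK = 7.25; h_m = ΣK·V²/2g = 0.7707 m
Total H_L = 5.401 + 0.7707 = 6.172 m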